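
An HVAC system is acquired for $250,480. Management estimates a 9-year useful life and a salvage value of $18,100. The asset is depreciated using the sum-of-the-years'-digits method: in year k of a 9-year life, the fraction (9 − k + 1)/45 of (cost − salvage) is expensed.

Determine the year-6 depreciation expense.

Depreciable base = $250,480 − $18,100 = $232,380.
Sum of the years' digits = 9+8+7+6+5+4+3+2+1 = 45.
Year 1: $232,380 × 9/45 = $46,476. Book value $204,004.
Year 2: $232,380 × 8/45 = $41,312. Book value $162,692.
Year 3: $232,380 × 7/45 = $36,148. Book value $126,544.
Year 4: $232,380 × 6/45 = $30,984. Book value $95,560.
Year 5: $232,380 × 5/45 = $25,820. Book value $69,740.
Year 6: $232,380 × 4/45 = $20,656. Book value $49,084.

$20,656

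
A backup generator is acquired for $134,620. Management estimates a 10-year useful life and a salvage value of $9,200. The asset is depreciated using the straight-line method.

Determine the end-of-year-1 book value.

$122,078

Depreciable base = $134,620 − $9,200 = $125,420.
Annual expense = $125,420 / 10 = $12,542.
End of year 1: book value $122,078.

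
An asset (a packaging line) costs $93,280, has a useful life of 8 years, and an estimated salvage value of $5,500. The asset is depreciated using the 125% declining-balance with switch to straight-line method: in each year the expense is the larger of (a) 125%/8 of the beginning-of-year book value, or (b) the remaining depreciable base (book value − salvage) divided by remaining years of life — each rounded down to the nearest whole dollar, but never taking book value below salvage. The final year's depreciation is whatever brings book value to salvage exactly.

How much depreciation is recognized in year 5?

Depreciable base = $93,280 − $5,500 = $87,780.
Year 1: DB = ⌊$93,280 × 125%/8⌋ = $14,575; SL = ⌊$87,780/8⌋ = $10,972 → take DB $14,575. Book value $78,705.
Year 2: DB = ⌊$78,705 × 125%/8⌋ = $12,297; SL = ⌊$73,205/7⌋ = $10,457 → take DB $12,297. Book value $66,408.
Year 3: DB = ⌊$66,408 × 125%/8⌋ = $10,376; SL = ⌊$60,908/6⌋ = $10,151 → take DB $10,376. Book value $56,032.
Year 4: DB = ⌊$56,032 × 125%/8⌋ = $8,755; SL = ⌊$50,532/5⌋ = $10,106 → take SL $10,106. Book value $45,926.
Year 5: DB = ⌊$45,926 × 125%/8⌋ = $7,175; SL = ⌊$40,426/4⌋ = $10,106 → take SL $10,106. Book value $35,820.

$10,106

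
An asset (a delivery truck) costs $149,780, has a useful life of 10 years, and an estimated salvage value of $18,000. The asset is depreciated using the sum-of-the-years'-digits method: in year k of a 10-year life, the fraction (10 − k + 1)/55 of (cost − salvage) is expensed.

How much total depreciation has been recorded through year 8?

$124,592

Depreciable base = $149,780 − $18,000 = $131,780.
Sum of the years' digits = 10+9+8+7+6+5+4+3+2+1 = 55.
Year 1: $131,780 × 10/55 = $23,960. Book value $125,820.
Year 2: $131,780 × 9/55 = $21,564. Book value $104,256.
Year 3: $131,780 × 8/55 = $19,168. Book value $85,088.
Year 4: $131,780 × 7/55 = $16,772. Book value $68,316.
Year 5: $131,780 × 6/55 = $14,376. Book value $53,940.
Year 6: $131,780 × 5/55 = $11,980. Book value $41,960.
Year 7: $131,780 × 4/55 = $9,584. Book value $32,376.
Year 8: $131,780 × 3/55 = $7,188. Book value $25,188.
Accumulated through year 8 = $149,780 − $25,188 = $124,592.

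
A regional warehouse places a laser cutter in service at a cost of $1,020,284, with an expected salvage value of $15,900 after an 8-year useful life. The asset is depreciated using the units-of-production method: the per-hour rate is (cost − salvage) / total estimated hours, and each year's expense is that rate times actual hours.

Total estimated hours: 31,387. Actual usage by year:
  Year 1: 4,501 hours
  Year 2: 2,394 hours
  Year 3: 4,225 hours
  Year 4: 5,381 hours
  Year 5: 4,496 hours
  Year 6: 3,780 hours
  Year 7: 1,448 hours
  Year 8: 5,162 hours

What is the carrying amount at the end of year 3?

$664,444

Depreciable base = $1,020,284 − $15,900 = $1,004,384.
Rate = $1,004,384 / 31,387 hours = $32 per hour.
Year 1: 4,501 × $32 = $144,032. Book value $876,252.
Year 2: 2,394 × $32 = $76,608. Book value $799,644.
Year 3: 4,225 × $32 = $135,200. Book value $664,444.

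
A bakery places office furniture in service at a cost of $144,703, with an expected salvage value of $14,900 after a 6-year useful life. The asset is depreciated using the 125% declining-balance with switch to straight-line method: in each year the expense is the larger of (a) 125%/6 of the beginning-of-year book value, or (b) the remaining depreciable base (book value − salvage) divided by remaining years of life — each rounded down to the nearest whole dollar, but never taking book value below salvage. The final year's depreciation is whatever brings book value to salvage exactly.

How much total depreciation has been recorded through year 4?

$91,907

Depreciable base = $144,703 − $14,900 = $129,803.
Year 1: DB = ⌊$144,703 × 125%/6⌋ = $30,146; SL = ⌊$129,803/6⌋ = $21,633 → take DB $30,146. Book value $114,557.
Year 2: DB = ⌊$114,557 × 125%/6⌋ = $23,866; SL = ⌊$99,657/5⌋ = $19,931 → take DB $23,866. Book value $90,691.
Year 3: DB = ⌊$90,691 × 125%/6⌋ = $18,893; SL = ⌊$75,791/4⌋ = $18,947 → take SL $18,947. Book value $71,744.
Year 4: DB = ⌊$71,744 × 125%/6⌋ = $14,946; SL = ⌊$56,844/3⌋ = $18,948 → take SL $18,948. Book value $52,796.
Accumulated through year 4 = $144,703 − $52,796 = $91,907.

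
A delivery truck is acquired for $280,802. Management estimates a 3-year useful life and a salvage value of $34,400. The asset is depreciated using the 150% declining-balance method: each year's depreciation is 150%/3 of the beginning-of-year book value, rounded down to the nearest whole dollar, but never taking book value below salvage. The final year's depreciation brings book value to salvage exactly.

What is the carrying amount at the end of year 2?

Depreciable base = $280,802 − $34,400 = $246,402.
Year 1: ⌊$280,802 × 150%/3⌋ = $140,401. Book value $140,401.
Year 2: ⌊$140,401 × 150%/3⌋ = $70,200. Book value $70,201.

$70,201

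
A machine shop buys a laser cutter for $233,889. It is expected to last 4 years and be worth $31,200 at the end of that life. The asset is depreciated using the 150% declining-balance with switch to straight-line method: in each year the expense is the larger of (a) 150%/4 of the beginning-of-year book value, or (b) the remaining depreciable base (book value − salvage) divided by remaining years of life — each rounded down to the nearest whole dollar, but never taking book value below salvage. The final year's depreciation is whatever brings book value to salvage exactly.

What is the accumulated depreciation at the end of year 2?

$142,525

Depreciable base = $233,889 − $31,200 = $202,689.
Year 1: DB = ⌊$233,889 × 150%/4⌋ = $87,708; SL = ⌊$202,689/4⌋ = $50,672 → take DB $87,708. Book value $146,181.
Year 2: DB = ⌊$146,181 × 150%/4⌋ = $54,817; SL = ⌊$114,981/3⌋ = $38,327 → take DB $54,817. Book value $91,364.
Accumulated through year 2 = $233,889 − $91,364 = $142,525.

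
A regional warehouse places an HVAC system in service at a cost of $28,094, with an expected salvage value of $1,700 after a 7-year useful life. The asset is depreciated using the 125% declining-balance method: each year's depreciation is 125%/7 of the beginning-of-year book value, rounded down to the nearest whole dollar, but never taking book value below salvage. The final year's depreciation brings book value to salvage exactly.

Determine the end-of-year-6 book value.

Depreciable base = $28,094 − $1,700 = $26,394.
Year 1: ⌊$28,094 × 125%/7⌋ = $5,016. Book value $23,078.
Year 2: ⌊$23,078 × 125%/7⌋ = $4,121. Book value $18,957.
Year 3: ⌊$18,957 × 125%/7⌋ = $3,385. Book value $15,572.
Year 4: ⌊$15,572 × 125%/7⌋ = $2,780. Book value $12,792.
Year 5: ⌊$12,792 × 125%/7⌋ = $2,284. Book value $10,508.
Year 6: ⌊$10,508 × 125%/7⌋ = $1,876. Book value $8,632.

$8,632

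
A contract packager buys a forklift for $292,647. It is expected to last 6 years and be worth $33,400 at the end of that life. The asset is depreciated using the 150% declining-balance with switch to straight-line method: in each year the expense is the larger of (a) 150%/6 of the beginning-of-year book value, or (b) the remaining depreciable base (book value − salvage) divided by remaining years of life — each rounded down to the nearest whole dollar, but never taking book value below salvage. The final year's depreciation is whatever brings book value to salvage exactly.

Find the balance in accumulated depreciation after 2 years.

Depreciable base = $292,647 − $33,400 = $259,247.
Year 1: DB = ⌊$292,647 × 150%/6⌋ = $73,161; SL = ⌊$259,247/6⌋ = $43,207 → take DB $73,161. Book value $219,486.
Year 2: DB = ⌊$219,486 × 150%/6⌋ = $54,871; SL = ⌊$186,086/5⌋ = $37,217 → take DB $54,871. Book value $164,615.
Accumulated through year 2 = $292,647 − $164,615 = $128,032.

$128,032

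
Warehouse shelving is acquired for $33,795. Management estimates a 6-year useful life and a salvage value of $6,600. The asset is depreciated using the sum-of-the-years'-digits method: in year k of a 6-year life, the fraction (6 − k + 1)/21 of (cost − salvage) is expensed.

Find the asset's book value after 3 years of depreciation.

Depreciable base = $33,795 − $6,600 = $27,195.
Sum of the years' digits = 6+5+4+3+2+1 = 21.
Year 1: $27,195 × 6/21 = $7,770. Book value $26,025.
Year 2: $27,195 × 5/21 = $6,475. Book value $19,550.
Year 3: $27,195 × 4/21 = $5,180. Book value $14,370.

$14,370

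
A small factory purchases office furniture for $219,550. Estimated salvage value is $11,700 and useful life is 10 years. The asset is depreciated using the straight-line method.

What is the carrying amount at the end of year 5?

Depreciable base = $219,550 − $11,700 = $207,850.
Annual expense = $207,850 / 10 = $20,785.
End of year 1: book value $198,765.
End of year 2: book value $177,980.
End of year 3: book value $157,195.
End of year 4: book value $136,410.
End of year 5: book value $115,625.

$115,625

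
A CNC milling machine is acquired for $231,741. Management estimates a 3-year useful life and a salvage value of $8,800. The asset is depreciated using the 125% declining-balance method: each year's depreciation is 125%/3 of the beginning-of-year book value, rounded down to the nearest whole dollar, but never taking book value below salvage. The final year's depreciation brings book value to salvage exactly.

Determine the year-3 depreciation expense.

Depreciable base = $231,741 − $8,800 = $222,941.
Year 1: ⌊$231,741 × 125%/3⌋ = $96,558. Book value $135,183.
Year 2: ⌊$135,183 × 125%/3⌋ = $56,326. Book value $78,857.
Year 3 (final): $78,857 − $8,800 = $70,057. Book value $8,800.

$70,057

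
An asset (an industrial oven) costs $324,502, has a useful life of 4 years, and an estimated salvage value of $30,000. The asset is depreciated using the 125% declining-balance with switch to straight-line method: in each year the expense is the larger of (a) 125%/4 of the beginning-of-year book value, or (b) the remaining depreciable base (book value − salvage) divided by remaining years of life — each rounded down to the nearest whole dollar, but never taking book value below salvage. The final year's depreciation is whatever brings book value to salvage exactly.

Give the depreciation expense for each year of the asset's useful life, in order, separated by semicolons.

$101,406; $69,717; $61,689; $61,690

Depreciable base = $324,502 − $30,000 = $294,502.
Year 1: DB = ⌊$324,502 × 125%/4⌋ = $101,406; SL = ⌊$294,502/4⌋ = $73,625 → take DB $101,406. Book value $223,096.
Year 2: DB = ⌊$223,096 × 125%/4⌋ = $69,717; SL = ⌊$193,096/3⌋ = $64,365 → take DB $69,717. Book value $153,379.
Year 3: DB = ⌊$153,379 × 125%/4⌋ = $47,930; SL = ⌊$123,379/2⌋ = $61,689 → take SL $61,689. Book value $91,690.
Year 4 (final): $91,690 − $30,000 = $61,690. Book value $30,000.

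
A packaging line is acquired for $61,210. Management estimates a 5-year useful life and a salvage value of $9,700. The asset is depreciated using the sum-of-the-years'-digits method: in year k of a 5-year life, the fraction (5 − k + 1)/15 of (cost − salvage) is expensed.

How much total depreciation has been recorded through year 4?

$48,076

Depreciable base = $61,210 − $9,700 = $51,510.
Sum of the years' digits = 5+4+3+2+1 = 15.
Year 1: $51,510 × 5/15 = $17,170. Book value $44,040.
Year 2: $51,510 × 4/15 = $13,736. Book value $30,304.
Year 3: $51,510 × 3/15 = $10,302. Book value $20,002.
Year 4: $51,510 × 2/15 = $6,868. Book value $13,134.
Accumulated through year 4 = $61,210 − $13,134 = $48,076.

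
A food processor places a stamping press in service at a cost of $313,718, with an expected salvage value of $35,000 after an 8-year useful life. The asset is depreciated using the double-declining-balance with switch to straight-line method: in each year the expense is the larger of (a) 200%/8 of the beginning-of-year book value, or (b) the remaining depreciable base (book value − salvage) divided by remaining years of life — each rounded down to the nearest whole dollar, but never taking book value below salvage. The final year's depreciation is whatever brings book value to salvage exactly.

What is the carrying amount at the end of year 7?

$41,877

Depreciable base = $313,718 − $35,000 = $278,718.
Year 1: DB = ⌊$313,718 × 200%/8⌋ = $78,429; SL = ⌊$278,718/8⌋ = $34,839 → take DB $78,429. Book value $235,289.
Year 2: DB = ⌊$235,289 × 200%/8⌋ = $58,822; SL = ⌊$200,289/7⌋ = $28,612 → take DB $58,822. Book value $176,467.
Year 3: DB = ⌊$176,467 × 200%/8⌋ = $44,116; SL = ⌊$141,467/6⌋ = $23,577 → take DB $44,116. Book value $132,351.
Year 4: DB = ⌊$132,351 × 200%/8⌋ = $33,087; SL = ⌊$97,351/5⌋ = $19,470 → take DB $33,087. Book value $99,264.
Year 5: DB = ⌊$99,264 × 200%/8⌋ = $24,816; SL = ⌊$64,264/4⌋ = $16,066 → take DB $24,816. Book value $74,448.
Year 6: DB = ⌊$74,448 × 200%/8⌋ = $18,612; SL = ⌊$39,448/3⌋ = $13,149 → take DB $18,612. Book value $55,836.
Year 7: DB = ⌊$55,836 × 200%/8⌋ = $13,959; SL = ⌊$20,836/2⌋ = $10,418 → take DB $13,959. Book value $41,877.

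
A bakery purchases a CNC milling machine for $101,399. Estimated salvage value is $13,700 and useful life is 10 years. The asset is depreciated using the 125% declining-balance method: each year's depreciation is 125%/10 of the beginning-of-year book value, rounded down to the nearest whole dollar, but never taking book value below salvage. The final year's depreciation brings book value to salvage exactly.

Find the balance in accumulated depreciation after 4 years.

Depreciable base = $101,399 − $13,700 = $87,699.
Year 1: ⌊$101,399 × 125%/10⌋ = $12,674. Book value $88,725.
Year 2: ⌊$88,725 × 125%/10⌋ = $11,090. Book value $77,635.
Year 3: ⌊$77,635 × 125%/10⌋ = $9,704. Book value $67,931.
Year 4: ⌊$67,931 × 125%/10⌋ = $8,491. Book value $59,440.
Accumulated through year 4 = $101,399 − $59,440 = $41,959.

$41,959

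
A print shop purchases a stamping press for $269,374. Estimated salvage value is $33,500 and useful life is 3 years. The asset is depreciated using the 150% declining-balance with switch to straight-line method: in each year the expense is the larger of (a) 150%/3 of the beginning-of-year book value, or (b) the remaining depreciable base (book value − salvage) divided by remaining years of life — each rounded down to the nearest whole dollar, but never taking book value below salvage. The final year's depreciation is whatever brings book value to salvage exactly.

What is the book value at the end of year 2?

$67,344

Depreciable base = $269,374 − $33,500 = $235,874.
Year 1: DB = ⌊$269,374 × 150%/3⌋ = $134,687; SL = ⌊$235,874/3⌋ = $78,624 → take DB $134,687. Book value $134,687.
Year 2: DB = ⌊$134,687 × 150%/3⌋ = $67,343; SL = ⌊$101,187/2⌋ = $50,593 → take DB $67,343. Book value $67,344.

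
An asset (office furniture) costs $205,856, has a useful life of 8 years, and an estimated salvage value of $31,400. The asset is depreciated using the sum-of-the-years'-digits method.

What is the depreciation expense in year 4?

Depreciable base = $205,856 − $31,400 = $174,456.
Sum of the years' digits = 8+7+6+5+4+3+2+1 = 36.
Year 1: $174,456 × 8/36 = $38,768. Book value $167,088.
Year 2: $174,456 × 7/36 = $33,922. Book value $133,166.
Year 3: $174,456 × 6/36 = $29,076. Book value $104,090.
Year 4: $174,456 × 5/36 = $24,230. Book value $79,860.

$24,230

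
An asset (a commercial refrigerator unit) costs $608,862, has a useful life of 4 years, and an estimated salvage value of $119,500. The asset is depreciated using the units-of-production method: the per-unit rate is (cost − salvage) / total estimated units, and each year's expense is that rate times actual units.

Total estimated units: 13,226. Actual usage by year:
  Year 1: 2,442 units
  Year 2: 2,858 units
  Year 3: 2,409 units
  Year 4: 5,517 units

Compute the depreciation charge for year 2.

$105,746

Depreciable base = $608,862 − $119,500 = $489,362.
Rate = $489,362 / 13,226 units = $37 per unit.
Year 1: 2,442 × $37 = $90,354. Book value $518,508.
Year 2: 2,858 × $37 = $105,746. Book value $412,762.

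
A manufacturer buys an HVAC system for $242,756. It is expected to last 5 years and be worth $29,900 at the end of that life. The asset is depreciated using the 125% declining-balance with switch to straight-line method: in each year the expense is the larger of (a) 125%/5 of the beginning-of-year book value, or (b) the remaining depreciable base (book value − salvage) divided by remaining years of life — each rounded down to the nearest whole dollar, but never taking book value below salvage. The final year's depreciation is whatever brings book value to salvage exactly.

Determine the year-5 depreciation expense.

$35,551

Depreciable base = $242,756 − $29,900 = $212,856.
Year 1: DB = ⌊$242,756 × 125%/5⌋ = $60,689; SL = ⌊$212,856/5⌋ = $42,571 → take DB $60,689. Book value $182,067.
Year 2: DB = ⌊$182,067 × 125%/5⌋ = $45,516; SL = ⌊$152,167/4⌋ = $38,041 → take DB $45,516. Book value $136,551.
Year 3: DB = ⌊$136,551 × 125%/5⌋ = $34,137; SL = ⌊$106,651/3⌋ = $35,550 → take SL $35,550. Book value $101,001.
Year 4: DB = ⌊$101,001 × 125%/5⌋ = $25,250; SL = ⌊$71,101/2⌋ = $35,550 → take SL $35,550. Book value $65,451.
Year 5 (final): $65,451 − $29,900 = $35,551. Book value $29,900.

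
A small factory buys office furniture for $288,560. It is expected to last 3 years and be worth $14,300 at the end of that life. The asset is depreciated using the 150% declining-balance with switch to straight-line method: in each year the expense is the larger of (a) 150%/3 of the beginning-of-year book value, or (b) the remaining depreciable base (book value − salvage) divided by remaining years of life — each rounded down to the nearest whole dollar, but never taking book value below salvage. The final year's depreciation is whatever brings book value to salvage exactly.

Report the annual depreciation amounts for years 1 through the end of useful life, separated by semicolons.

$144,280; $72,140; $57,840

Depreciable base = $288,560 − $14,300 = $274,260.
Year 1: DB = ⌊$288,560 × 150%/3⌋ = $144,280; SL = ⌊$274,260/3⌋ = $91,420 → take DB $144,280. Book value $144,280.
Year 2: DB = ⌊$144,280 × 150%/3⌋ = $72,140; SL = ⌊$129,980/2⌋ = $64,990 → take DB $72,140. Book value $72,140.
Year 3 (final): $72,140 − $14,300 = $57,840. Book value $14,300.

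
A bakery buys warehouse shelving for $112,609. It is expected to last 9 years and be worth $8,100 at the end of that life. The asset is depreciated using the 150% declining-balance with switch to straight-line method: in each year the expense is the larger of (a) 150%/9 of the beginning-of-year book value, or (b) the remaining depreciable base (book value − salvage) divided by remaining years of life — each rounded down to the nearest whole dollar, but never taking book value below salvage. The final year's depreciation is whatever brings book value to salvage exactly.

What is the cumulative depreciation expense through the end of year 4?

$58,302

Depreciable base = $112,609 − $8,100 = $104,509.
Year 1: DB = ⌊$112,609 × 150%/9⌋ = $18,768; SL = ⌊$104,509/9⌋ = $11,612 → take DB $18,768. Book value $93,841.
Year 2: DB = ⌊$93,841 × 150%/9⌋ = $15,640; SL = ⌊$85,741/8⌋ = $10,717 → take DB $15,640. Book value $78,201.
Year 3: DB = ⌊$78,201 × 150%/9⌋ = $13,033; SL = ⌊$70,101/7⌋ = $10,014 → take DB $13,033. Book value $65,168.
Year 4: DB = ⌊$65,168 × 150%/9⌋ = $10,861; SL = ⌊$57,068/6⌋ = $9,511 → take DB $10,861. Book value $54,307.
Accumulated through year 4 = $112,609 − $54,307 = $58,302.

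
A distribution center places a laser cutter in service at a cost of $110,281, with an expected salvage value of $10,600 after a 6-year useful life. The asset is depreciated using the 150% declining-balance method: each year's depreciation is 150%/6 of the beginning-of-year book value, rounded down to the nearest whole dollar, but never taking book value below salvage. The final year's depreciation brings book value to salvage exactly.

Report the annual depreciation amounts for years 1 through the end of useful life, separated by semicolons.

Depreciable base = $110,281 − $10,600 = $99,681.
Year 1: ⌊$110,281 × 150%/6⌋ = $27,570. Book value $82,711.
Year 2: ⌊$82,711 × 150%/6⌋ = $20,677. Book value $62,034.
Year 3: ⌊$62,034 × 150%/6⌋ = $15,508. Book value $46,526.
Year 4: ⌊$46,526 × 150%/6⌋ = $11,631. Book value $34,895.
Year 5: ⌊$34,895 × 150%/6⌋ = $8,723. Book value $26,172.
Year 6 (final): $26,172 − $10,600 = $15,572. Book value $10,600.

$27,570; $20,677; $15,508; $11,631; $8,723; $15,572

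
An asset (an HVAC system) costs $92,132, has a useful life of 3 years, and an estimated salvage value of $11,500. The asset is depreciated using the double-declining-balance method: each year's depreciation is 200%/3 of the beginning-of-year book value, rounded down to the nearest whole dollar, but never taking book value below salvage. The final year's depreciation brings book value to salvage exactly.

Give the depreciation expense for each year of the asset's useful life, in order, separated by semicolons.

Depreciable base = $92,132 − $11,500 = $80,632.
Year 1: ⌊$92,132 × 200%/3⌋ = $61,421. Book value $30,711.
Year 2: ⌊$30,711 × 200%/3⌋ = $20,474, capped at $19,211. Book value $11,500.
Year 3 (final): $11,500 − $11,500 = $0. Book value $11,500.

$61,421; $19,211; $0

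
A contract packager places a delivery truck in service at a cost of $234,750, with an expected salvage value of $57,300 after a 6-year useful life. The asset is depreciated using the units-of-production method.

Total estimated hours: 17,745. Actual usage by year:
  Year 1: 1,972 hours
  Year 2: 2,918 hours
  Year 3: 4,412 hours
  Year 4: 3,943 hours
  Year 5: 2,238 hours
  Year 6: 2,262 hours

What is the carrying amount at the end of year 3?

Depreciable base = $234,750 − $57,300 = $177,450.
Rate = $177,450 / 17,745 hours = $10 per hour.
Year 1: 1,972 × $10 = $19,720. Book value $215,030.
Year 2: 2,918 × $10 = $29,180. Book value $185,850.
Year 3: 4,412 × $10 = $44,120. Book value $141,730.

$141,730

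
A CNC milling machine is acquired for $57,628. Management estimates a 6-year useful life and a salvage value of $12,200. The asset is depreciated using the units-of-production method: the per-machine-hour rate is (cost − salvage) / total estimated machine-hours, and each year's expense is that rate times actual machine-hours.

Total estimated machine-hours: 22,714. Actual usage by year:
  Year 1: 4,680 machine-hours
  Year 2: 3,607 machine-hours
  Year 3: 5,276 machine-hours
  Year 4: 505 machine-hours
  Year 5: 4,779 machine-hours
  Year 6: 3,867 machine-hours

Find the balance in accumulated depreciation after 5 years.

Depreciable base = $57,628 − $12,200 = $45,428.
Rate = $45,428 / 22,714 machine-hours = $2 per machine-hour.
Year 1: 4,680 × $2 = $9,360. Book value $48,268.
Year 2: 3,607 × $2 = $7,214. Book value $41,054.
Year 3: 5,276 × $2 = $10,552. Book value $30,502.
Year 4: 505 × $2 = $1,010. Book value $29,492.
Year 5: 4,779 × $2 = $9,558. Book value $19,934.
Accumulated through year 5 = $57,628 − $19,934 = $37,694.

$37,694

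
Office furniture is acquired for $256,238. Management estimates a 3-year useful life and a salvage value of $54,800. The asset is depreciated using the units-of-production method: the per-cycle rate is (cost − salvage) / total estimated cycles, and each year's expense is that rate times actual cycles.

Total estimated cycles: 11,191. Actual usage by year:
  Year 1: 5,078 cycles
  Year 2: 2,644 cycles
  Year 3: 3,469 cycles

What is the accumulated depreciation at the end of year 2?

$138,996

Depreciable base = $256,238 − $54,800 = $201,438.
Rate = $201,438 / 11,191 cycles = $18 per cycle.
Year 1: 5,078 × $18 = $91,404. Book value $164,834.
Year 2: 2,644 × $18 = $47,592. Book value $117,242.
Accumulated through year 2 = $256,238 − $117,242 = $138,996.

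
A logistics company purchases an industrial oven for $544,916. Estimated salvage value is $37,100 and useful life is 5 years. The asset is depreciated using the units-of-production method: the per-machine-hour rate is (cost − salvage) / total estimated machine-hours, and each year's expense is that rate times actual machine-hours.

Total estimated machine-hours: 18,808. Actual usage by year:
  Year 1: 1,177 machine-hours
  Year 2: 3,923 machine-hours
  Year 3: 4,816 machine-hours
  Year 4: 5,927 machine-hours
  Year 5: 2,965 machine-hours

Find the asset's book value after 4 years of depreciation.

Depreciable base = $544,916 − $37,100 = $507,816.
Rate = $507,816 / 18,808 machine-hours = $27 per machine-hour.
Year 1: 1,177 × $27 = $31,779. Book value $513,137.
Year 2: 3,923 × $27 = $105,921. Book value $407,216.
Year 3: 4,816 × $27 = $130,032. Book value $277,184.
Year 4: 5,927 × $27 = $160,029. Book value $117,155.

$117,155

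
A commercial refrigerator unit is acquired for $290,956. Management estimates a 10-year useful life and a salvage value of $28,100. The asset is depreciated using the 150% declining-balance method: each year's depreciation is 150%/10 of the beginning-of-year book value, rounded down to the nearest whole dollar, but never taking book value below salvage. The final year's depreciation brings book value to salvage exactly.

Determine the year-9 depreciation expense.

$11,892

Depreciable base = $290,956 − $28,100 = $262,856.
Year 1: ⌊$290,956 × 150%/10⌋ = $43,643. Book value $247,313.
Year 2: ⌊$247,313 × 150%/10⌋ = $37,096. Book value $210,217.
Year 3: ⌊$210,217 × 150%/10⌋ = $31,532. Book value $178,685.
Year 4: ⌊$178,685 × 150%/10⌋ = $26,802. Book value $151,883.
Year 5: ⌊$151,883 × 150%/10⌋ = $22,782. Book value $129,101.
Year 6: ⌊$129,101 × 150%/10⌋ = $19,365. Book value $109,736.
Year 7: ⌊$109,736 × 150%/10⌋ = $16,460. Book value $93,276.
Year 8: ⌊$93,276 × 150%/10⌋ = $13,991. Book value $79,285.
Year 9: ⌊$79,285 × 150%/10⌋ = $11,892. Book value $67,393.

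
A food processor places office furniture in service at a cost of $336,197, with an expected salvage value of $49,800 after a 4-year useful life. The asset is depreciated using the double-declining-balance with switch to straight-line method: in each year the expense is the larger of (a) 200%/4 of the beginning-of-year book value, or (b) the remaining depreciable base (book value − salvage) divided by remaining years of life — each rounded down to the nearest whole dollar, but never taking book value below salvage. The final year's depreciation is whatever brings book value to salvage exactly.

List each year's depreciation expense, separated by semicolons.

$168,098; $84,049; $34,250; $0

Depreciable base = $336,197 − $49,800 = $286,397.
Year 1: DB = ⌊$336,197 × 200%/4⌋ = $168,098; SL = ⌊$286,397/4⌋ = $71,599 → take DB $168,098. Book value $168,099.
Year 2: DB = ⌊$168,099 × 200%/4⌋ = $84,049; SL = ⌊$118,299/3⌋ = $39,433 → take DB $84,049. Book value $84,050.
Year 3: DB = ⌊$84,050 × 200%/4⌋ = $42,025; SL = ⌊$34,250/2⌋ = $17,125 → take DB $42,025, capped at $34,250. Book value $49,800.
Year 4 (final): $49,800 − $49,800 = $0. Book value $49,800.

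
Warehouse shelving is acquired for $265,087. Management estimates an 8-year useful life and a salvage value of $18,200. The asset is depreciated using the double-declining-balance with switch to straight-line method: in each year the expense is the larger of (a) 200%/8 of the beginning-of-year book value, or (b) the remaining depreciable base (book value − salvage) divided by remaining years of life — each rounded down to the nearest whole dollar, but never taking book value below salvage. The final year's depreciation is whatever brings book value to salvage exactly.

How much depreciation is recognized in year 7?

Depreciable base = $265,087 − $18,200 = $246,887.
Year 1: DB = ⌊$265,087 × 200%/8⌋ = $66,271; SL = ⌊$246,887/8⌋ = $30,860 → take DB $66,271. Book value $198,816.
Year 2: DB = ⌊$198,816 × 200%/8⌋ = $49,704; SL = ⌊$180,616/7⌋ = $25,802 → take DB $49,704. Book value $149,112.
Year 3: DB = ⌊$149,112 × 200%/8⌋ = $37,278; SL = ⌊$130,912/6⌋ = $21,818 → take DB $37,278. Book value $111,834.
Year 4: DB = ⌊$111,834 × 200%/8⌋ = $27,958; SL = ⌊$93,634/5⌋ = $18,726 → take DB $27,958. Book value $83,876.
Year 5: DB = ⌊$83,876 × 200%/8⌋ = $20,969; SL = ⌊$65,676/4⌋ = $16,419 → take DB $20,969. Book value $62,907.
Year 6: DB = ⌊$62,907 × 200%/8⌋ = $15,726; SL = ⌊$44,707/3⌋ = $14,902 → take DB $15,726. Book value $47,181.
Year 7: DB = ⌊$47,181 × 200%/8⌋ = $11,795; SL = ⌊$28,981/2⌋ = $14,490 → take SL $14,490. Book value $32,691.

$14,490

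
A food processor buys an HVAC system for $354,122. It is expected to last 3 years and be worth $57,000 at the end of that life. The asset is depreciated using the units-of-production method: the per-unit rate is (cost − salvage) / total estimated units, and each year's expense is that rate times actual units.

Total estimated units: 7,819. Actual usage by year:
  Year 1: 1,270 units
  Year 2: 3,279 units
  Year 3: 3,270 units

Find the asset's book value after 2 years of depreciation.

$181,260

Depreciable base = $354,122 − $57,000 = $297,122.
Rate = $297,122 / 7,819 units = $38 per unit.
Year 1: 1,270 × $38 = $48,260. Book value $305,862.
Year 2: 3,279 × $38 = $124,602. Book value $181,260.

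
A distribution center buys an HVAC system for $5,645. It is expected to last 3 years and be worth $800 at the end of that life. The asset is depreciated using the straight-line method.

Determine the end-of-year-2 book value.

$2,415

Depreciable base = $5,645 − $800 = $4,845.
Annual expense = $4,845 / 3 = $1,615.
End of year 1: book value $4,030.
End of year 2: book value $2,415.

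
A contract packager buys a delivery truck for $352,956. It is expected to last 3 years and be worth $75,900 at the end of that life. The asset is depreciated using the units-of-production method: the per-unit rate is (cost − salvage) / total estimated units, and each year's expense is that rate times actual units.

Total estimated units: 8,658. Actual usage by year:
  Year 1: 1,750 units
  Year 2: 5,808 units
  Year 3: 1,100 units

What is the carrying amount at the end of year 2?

Depreciable base = $352,956 − $75,900 = $277,056.
Rate = $277,056 / 8,658 units = $32 per unit.
Year 1: 1,750 × $32 = $56,000. Book value $296,956.
Year 2: 5,808 × $32 = $185,856. Book value $111,100.

$111,100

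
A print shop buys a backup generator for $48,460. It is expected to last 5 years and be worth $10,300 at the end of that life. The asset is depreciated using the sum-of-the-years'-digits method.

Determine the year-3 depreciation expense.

$7,632

Depreciable base = $48,460 − $10,300 = $38,160.
Sum of the years' digits = 5+4+3+2+1 = 15.
Year 1: $38,160 × 5/15 = $12,720. Book value $35,740.
Year 2: $38,160 × 4/15 = $10,176. Book value $25,564.
Year 3: $38,160 × 3/15 = $7,632. Book value $17,932.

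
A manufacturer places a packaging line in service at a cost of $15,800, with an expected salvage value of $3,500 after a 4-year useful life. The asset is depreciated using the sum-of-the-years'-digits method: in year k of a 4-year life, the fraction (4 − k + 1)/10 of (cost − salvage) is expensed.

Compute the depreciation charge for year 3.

$2,460

Depreciable base = $15,800 − $3,500 = $12,300.
Sum of the years' digits = 4+3+2+1 = 10.
Year 1: $12,300 × 4/10 = $4,920. Book value $10,880.
Year 2: $12,300 × 3/10 = $3,690. Book value $7,190.
Year 3: $12,300 × 2/10 = $2,460. Book value $4,730.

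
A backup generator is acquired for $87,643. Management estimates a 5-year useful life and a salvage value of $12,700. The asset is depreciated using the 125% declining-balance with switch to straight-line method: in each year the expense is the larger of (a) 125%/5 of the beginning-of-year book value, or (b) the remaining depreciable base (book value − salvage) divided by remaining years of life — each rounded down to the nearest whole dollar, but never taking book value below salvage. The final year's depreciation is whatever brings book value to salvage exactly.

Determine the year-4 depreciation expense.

Depreciable base = $87,643 − $12,700 = $74,943.
Year 1: DB = ⌊$87,643 × 125%/5⌋ = $21,910; SL = ⌊$74,943/5⌋ = $14,988 → take DB $21,910. Book value $65,733.
Year 2: DB = ⌊$65,733 × 125%/5⌋ = $16,433; SL = ⌊$53,033/4⌋ = $13,258 → take DB $16,433. Book value $49,300.
Year 3: DB = ⌊$49,300 × 125%/5⌋ = $12,325; SL = ⌊$36,600/3⌋ = $12,200 → take DB $12,325. Book value $36,975.
Year 4: DB = ⌊$36,975 × 125%/5⌋ = $9,243; SL = ⌊$24,275/2⌋ = $12,137 → take SL $12,137. Book value $24,838.

$12,137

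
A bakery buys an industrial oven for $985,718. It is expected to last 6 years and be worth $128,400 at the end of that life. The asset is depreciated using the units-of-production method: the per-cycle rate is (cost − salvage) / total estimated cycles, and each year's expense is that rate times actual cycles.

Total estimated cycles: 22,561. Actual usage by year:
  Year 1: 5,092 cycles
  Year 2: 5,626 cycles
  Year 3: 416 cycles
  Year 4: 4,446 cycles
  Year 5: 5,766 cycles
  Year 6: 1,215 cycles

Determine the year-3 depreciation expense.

$15,808

Depreciable base = $985,718 − $128,400 = $857,318.
Rate = $857,318 / 22,561 cycles = $38 per cycle.
Year 1: 5,092 × $38 = $193,496. Book value $792,222.
Year 2: 5,626 × $38 = $213,788. Book value $578,434.
Year 3: 416 × $38 = $15,808. Book value $562,626.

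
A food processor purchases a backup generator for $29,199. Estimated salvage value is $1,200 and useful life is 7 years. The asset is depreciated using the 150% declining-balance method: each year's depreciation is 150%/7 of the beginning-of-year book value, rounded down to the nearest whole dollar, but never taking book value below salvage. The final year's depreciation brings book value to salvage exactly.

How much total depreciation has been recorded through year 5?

Depreciable base = $29,199 − $1,200 = $27,999.
Year 1: ⌊$29,199 × 150%/7⌋ = $6,256. Book value $22,943.
Year 2: ⌊$22,943 × 150%/7⌋ = $4,916. Book value $18,027.
Year 3: ⌊$18,027 × 150%/7⌋ = $3,862. Book value $14,165.
Year 4: ⌊$14,165 × 150%/7⌋ = $3,035. Book value $11,130.
Year 5: ⌊$11,130 × 150%/7⌋ = $2,385. Book value $8,745.
Accumulated through year 5 = $29,199 − $8,745 = $20,454.

$20,454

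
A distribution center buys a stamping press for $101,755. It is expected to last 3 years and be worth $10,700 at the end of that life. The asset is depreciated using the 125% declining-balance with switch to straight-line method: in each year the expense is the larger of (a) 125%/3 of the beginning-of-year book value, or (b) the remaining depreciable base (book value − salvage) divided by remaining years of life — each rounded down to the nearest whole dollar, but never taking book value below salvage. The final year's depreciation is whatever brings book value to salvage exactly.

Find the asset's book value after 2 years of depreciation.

Depreciable base = $101,755 − $10,700 = $91,055.
Year 1: DB = ⌊$101,755 × 125%/3⌋ = $42,397; SL = ⌊$91,055/3⌋ = $30,351 → take DB $42,397. Book value $59,358.
Year 2: DB = ⌊$59,358 × 125%/3⌋ = $24,732; SL = ⌊$48,658/2⌋ = $24,329 → take DB $24,732. Book value $34,626.

$34,626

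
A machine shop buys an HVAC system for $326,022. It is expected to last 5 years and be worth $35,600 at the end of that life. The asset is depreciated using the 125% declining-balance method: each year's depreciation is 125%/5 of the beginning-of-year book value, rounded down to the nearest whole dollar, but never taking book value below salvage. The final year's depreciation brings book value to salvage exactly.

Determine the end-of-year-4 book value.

Depreciable base = $326,022 − $35,600 = $290,422.
Year 1: ⌊$326,022 × 125%/5⌋ = $81,505. Book value $244,517.
Year 2: ⌊$244,517 × 125%/5⌋ = $61,129. Book value $183,388.
Year 3: ⌊$183,388 × 125%/5⌋ = $45,847. Book value $137,541.
Year 4: ⌊$137,541 × 125%/5⌋ = $34,385. Book value $103,156.

$103,156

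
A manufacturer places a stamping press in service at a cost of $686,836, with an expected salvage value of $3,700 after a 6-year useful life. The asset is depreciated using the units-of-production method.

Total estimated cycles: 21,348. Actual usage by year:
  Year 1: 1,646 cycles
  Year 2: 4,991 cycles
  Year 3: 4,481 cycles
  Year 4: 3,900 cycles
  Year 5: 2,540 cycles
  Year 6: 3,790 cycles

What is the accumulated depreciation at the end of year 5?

Depreciable base = $686,836 − $3,700 = $683,136.
Rate = $683,136 / 21,348 cycles = $32 per cycle.
Year 1: 1,646 × $32 = $52,672. Book value $634,164.
Year 2: 4,991 × $32 = $159,712. Book value $474,452.
Year 3: 4,481 × $32 = $143,392. Book value $331,060.
Year 4: 3,900 × $32 = $124,800. Book value $206,260.
Year 5: 2,540 × $32 = $81,280. Book value $124,980.
Accumulated through year 5 = $686,836 − $124,980 = $561,856.

$561,856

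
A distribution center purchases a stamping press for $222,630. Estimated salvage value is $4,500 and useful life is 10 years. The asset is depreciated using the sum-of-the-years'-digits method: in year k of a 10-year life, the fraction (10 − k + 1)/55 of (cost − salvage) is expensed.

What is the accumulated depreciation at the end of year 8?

$206,232

Depreciable base = $222,630 − $4,500 = $218,130.
Sum of the years' digits = 10+9+8+7+6+5+4+3+2+1 = 55.
Year 1: $218,130 × 10/55 = $39,660. Book value $182,970.
Year 2: $218,130 × 9/55 = $35,694. Book value $147,276.
Year 3: $218,130 × 8/55 = $31,728. Book value $115,548.
Year 4: $218,130 × 7/55 = $27,762. Book value $87,786.
Year 5: $218,130 × 6/55 = $23,796. Book value $63,990.
Year 6: $218,130 × 5/55 = $19,830. Book value $44,160.
Year 7: $218,130 × 4/55 = $15,864. Book value $28,296.
Year 8: $218,130 × 3/55 = $11,898. Book value $16,398.
Accumulated through year 8 = $222,630 − $16,398 = $206,232.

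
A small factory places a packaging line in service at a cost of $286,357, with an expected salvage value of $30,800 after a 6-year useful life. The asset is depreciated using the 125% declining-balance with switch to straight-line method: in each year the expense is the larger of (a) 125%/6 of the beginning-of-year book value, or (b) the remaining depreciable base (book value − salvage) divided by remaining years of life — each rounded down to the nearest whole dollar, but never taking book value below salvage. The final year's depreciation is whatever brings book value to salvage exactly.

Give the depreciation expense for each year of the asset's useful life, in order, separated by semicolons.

Depreciable base = $286,357 − $30,800 = $255,557.
Year 1: DB = ⌊$286,357 × 125%/6⌋ = $59,657; SL = ⌊$255,557/6⌋ = $42,592 → take DB $59,657. Book value $226,700.
Year 2: DB = ⌊$226,700 × 125%/6⌋ = $47,229; SL = ⌊$195,900/5⌋ = $39,180 → take DB $47,229. Book value $179,471.
Year 3: DB = ⌊$179,471 × 125%/6⌋ = $37,389; SL = ⌊$148,671/4⌋ = $37,167 → take DB $37,389. Book value $142,082.
Year 4: DB = ⌊$142,082 × 125%/6⌋ = $29,600; SL = ⌊$111,282/3⌋ = $37,094 → take SL $37,094. Book value $104,988.
Year 5: DB = ⌊$104,988 × 125%/6⌋ = $21,872; SL = ⌊$74,188/2⌋ = $37,094 → take SL $37,094. Book value $67,894.
Year 6 (final): $67,894 − $30,800 = $37,094. Book value $30,800.

$59,657; $47,229; $37,389; $37,094; $37,094; $37,094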